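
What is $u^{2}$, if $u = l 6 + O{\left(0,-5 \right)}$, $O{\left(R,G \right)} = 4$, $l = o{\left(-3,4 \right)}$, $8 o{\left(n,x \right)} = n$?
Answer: $\frac{49}{16} \approx 3.0625$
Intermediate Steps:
$o{\left(n,x \right)} = \frac{n}{8}$
$l = - \frac{3}{8}$ ($l = \frac{1}{8} \left(-3\right) = - \frac{3}{8} \approx -0.375$)
$u = \frac{7}{4}$ ($u = \left(- \frac{3}{8}\right) 6 + 4 = - \frac{9}{4} + 4 = \frac{7}{4} \approx 1.75$)
$u^{2} = \left(\frac{7}{4}\right)^{2} = \frac{49}{16}$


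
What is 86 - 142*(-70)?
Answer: 10026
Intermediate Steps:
86 - 142*(-70) = 86 + 9940 = 10026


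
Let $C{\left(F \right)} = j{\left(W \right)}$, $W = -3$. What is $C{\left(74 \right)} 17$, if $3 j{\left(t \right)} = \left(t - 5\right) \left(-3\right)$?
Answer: $136$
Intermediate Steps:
$j{\left(t \right)} = 5 - t$ ($j{\left(t \right)} = \frac{\left(t - 5\right) \left(-3\right)}{3} = \frac{\left(-5 + t\right) \left(-3\right)}{3} = \frac{15 - 3 t}{3} = 5 - t$)
$C{\left(F \right)} = 8$ ($C{\left(F \right)} = 5 - -3 = 5 + 3 = 8$)
$C{\left(74 \right)} 17 = 8 \cdot 17 = 136$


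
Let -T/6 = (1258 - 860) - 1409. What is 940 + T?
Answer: 7006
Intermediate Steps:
T = 6066 (T = -6*((1258 - 860) - 1409) = -6*(398 - 1409) = -6*(-1011) = 6066)
940 + T = 940 + 6066 = 7006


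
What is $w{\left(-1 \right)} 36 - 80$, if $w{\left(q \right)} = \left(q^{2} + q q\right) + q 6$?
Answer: $-224$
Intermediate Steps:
$w{\left(q \right)} = 2 q^{2} + 6 q$ ($w{\left(q \right)} = \left(q^{2} + q^{2}\right) + 6 q = 2 q^{2} + 6 q$)
$w{\left(-1 \right)} 36 - 80 = 2 \left(-1\right) \left(3 - 1\right) 36 - 80 = 2 \left(-1\right) 2 \cdot 36 - 80 = \left(-4\right) 36 - 80 = -144 - 80 = -224$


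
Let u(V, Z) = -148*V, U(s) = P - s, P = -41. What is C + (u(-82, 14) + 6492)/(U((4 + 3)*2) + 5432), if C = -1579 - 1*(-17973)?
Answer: 88169166/5377 ≈ 16397.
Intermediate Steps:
U(s) = -41 - s
C = 16394 (C = -1579 + 17973 = 16394)
C + (u(-82, 14) + 6492)/(U((4 + 3)*2) + 5432) = 16394 + (-148*(-82) + 6492)/((-41 - (4 + 3)*2) + 5432) = 16394 + (12136 + 6492)/((-41 - 7*2) + 5432) = 16394 + 18628/((-41 - 1*14) + 5432) = 16394 + 18628/((-41 - 14) + 5432) = 16394 + 18628/(-55 + 5432) = 16394 + 18628/5377 = 88169166/5377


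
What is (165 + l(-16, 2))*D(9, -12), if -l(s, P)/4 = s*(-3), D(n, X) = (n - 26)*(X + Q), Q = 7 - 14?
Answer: -8721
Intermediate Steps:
Q = -7
D(n, X) = (-26 + n)*(-7 + X) (D(n, X) = (n - 26)*(X - 7) = (-26 + n)*(-7 + X))
l(s, P) = 12*s (l(s, P) = -4*s*(-3) = -(-12)*s = 12*s)
(165 + l(-16, 2))*D(9, -12) = (165 + 12*(-16))*(182 - 26*(-12) - 7*9 - 12*9) = (165 - 192)*(182 + 312 - 63 - 108) = -27*323 = -8721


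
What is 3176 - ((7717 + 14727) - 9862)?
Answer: -9406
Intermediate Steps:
3176 - ((7717 + 14727) - 9862) = 3176 - (22444 - 9862) = 3176 - 1*12582 = 3176 - 12582 = -9406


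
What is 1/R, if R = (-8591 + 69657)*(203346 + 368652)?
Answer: 1/34929629868 ≈ 2.8629e-11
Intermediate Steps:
R = 34929629868 (R = 61066*571998 = 34929629868)
1/R = 1/34929629868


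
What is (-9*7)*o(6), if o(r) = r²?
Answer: -2268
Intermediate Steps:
(-9*7)*o(6) = -9*7*6² = -63*36 = -2268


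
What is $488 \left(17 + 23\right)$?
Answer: $19520$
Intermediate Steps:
$488 \left(17 + 23\right) = 488 \cdot 40 = 19520$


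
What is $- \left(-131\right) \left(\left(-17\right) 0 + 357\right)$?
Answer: $46767$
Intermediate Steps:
$- \left(-131\right) \left(\left(-17\right) 0 + 357\right) = - \left(-131\right) \left(0 + 357\right) = - \left(-131\right) 357 = \left(-1\right) \left(-46767\right) = 46767$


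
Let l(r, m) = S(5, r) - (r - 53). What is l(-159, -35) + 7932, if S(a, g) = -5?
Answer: 8139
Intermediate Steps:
l(r, m) = 48 - r (l(r, m) = -5 - (r - 53) = -5 - (-53 + r) = -5 + (53 - r) = 48 - r)
l(-159, -35) + 7932 = (48 - 1*(-159)) + 7932 = (48 + 159) + 7932 = 207 + 7932 = 8139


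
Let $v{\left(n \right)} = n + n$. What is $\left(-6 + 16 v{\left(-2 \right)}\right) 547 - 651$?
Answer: $-38941$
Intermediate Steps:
$v{\left(n \right)} = 2 n$
$\left(-6 + 16 v{\left(-2 \right)}\right) 547 - 651 = \left(-6 + 16 \cdot 2 \left(-2\right)\right) 547 - 651 = \left(-6 + 16 \left(-4\right)\right) 547 - 651 = \left(-6 - 64\right) 547 - 651 = \left(-70\right) 547 - 651 = -38290 - 651 = -38941$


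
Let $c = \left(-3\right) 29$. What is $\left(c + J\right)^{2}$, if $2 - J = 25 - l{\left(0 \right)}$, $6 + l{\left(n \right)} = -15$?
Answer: $17161$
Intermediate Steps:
$l{\left(n \right)} = -21$ ($l{\left(n \right)} = -6 - 15 = -21$)
$J = -44$ ($J = 2 - \left(25 - -21\right) = 2 - \left(25 + 21\right) = 2 - 46 = -44$)
$c = -87$
$\left(c + J\right)^{2} = \left(-87 - 44\right)^{2} = \left(-131\right)^{2} = 17161$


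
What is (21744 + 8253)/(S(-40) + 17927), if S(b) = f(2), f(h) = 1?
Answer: 1111/664 ≈ 1.6732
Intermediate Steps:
S(b) = 1
(21744 + 8253)/(S(-40) + 17927) = (21744 + 8253)/(1 + 17927) = 29997/17928 = 29997*(1/17928) = 1111/664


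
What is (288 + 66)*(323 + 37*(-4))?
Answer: 61950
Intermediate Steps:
(288 + 66)*(323 + 37*(-4)) = 354*(323 - 148) = 354*175 = 61950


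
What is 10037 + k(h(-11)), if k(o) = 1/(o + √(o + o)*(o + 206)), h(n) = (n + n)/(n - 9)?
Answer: 21524276216/2144493 + 10355*√55/23589423 ≈ 10037.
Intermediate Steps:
h(n) = 2*n/(-9 + n) (h(n) = (2*n)/(-9 + n) = 2*n/(-9 + n))
k(o) = 1/(o + √2*√o*(206 + o)) (k(o) = 1/(o + √(2*o)*(206 + o)) = 1/(o + (√2*√o)*(206 + o)) = 1/(o + √2*√o*(206 + o)))
10037 + k(h(-11)) = 10037 + 1/(2*(-11)/(-9 - 11) + √2*(2*(-11)/(-9 - 11))^(3/2) + 206*√2*√(2*(-11)/(-9 - 11))) = 10037 + 1/(2*(-11)/(-20) + √2*(2*(-11)/(-20))^(3/2) + 206*√2*√(2*(-11)/(-20))) = 10037 + 1/(2*(-11)*(-1/20) + √2*(2*(-11)*(-1/20))^(3/2) + 206*√2*√(2*(-11)*(-1/20))) = 10037 + 1/(11/10 + √2*(11/10)^(3/2) + 206*√2*√(11/10)) = 10037 + 1/(11/10 + √2*(11*√110/100) + 206*√2*(√110/10)) = 10037 + 1/(11/10 + 11*√55/50 + 206*√55/5) = 10037 + 1/(11/10 + 2071*√55/50)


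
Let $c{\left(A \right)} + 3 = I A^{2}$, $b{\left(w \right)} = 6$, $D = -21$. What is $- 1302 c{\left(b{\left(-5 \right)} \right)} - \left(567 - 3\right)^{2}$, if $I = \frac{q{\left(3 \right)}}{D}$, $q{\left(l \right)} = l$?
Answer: $-307494$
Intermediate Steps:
$I = - \frac{1}{7}$ ($I = \frac{3}{-21} = 3 \left(- \frac{1}{21}\right) = - \frac{1}{7} \approx -0.14286$)
$c{\left(A \right)} = -3 - \frac{A^{2}}{7}$
$- 1302 c{\left(b{\left(-5 \right)} \right)} - \left(567 - 3\right)^{2} = - 1302 \left(-3 - \frac{6^{2}}{7}\right) - \left(567 - 3\right)^{2} = - 1302 \left(-3 - \frac{36}{7}\right) - 564^{2} = - 1302 \left(-3 - \frac{36}{7}\right) - 318096 = \left(-1302\right) \left(- \frac{57}{7}\right) - 318096 = 10602 - 318096 = -307494$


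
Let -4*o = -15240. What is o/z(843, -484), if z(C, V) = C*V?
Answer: -635/68002 ≈ -0.0093380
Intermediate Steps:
o = 3810 (o = -1/4*(-15240) = 3810)
o/z(843, -484) = 3810/((843*(-484))) = 3810/(-408012) = 3810*(-1/408012) = -635/68002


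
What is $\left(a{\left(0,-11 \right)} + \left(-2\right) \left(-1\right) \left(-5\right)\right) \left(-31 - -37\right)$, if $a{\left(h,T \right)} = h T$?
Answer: $-60$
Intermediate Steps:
$a{\left(h,T \right)} = T h$
$\left(a{\left(0,-11 \right)} + \left(-2\right) \left(-1\right) \left(-5\right)\right) \left(-31 - -37\right) = \left(\left(-11\right) 0 + \left(-2\right) \left(-1\right) \left(-5\right)\right) \left(-31 - -37\right) = \left(0 + 2 \left(-5\right)\right) \left(-31 + 37\right) = \left(0 - 10\right) 6 = \left(-10\right) 6 = -60$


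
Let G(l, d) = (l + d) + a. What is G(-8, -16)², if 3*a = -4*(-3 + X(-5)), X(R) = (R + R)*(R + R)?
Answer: 211600/9 ≈ 23511.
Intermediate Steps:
X(R) = 4*R² (X(R) = (2*R)*(2*R) = 4*R²)
a = -388/3 (a = (-4*(-3 + 4*(-5)²))/3 = (-4*(-3 + 4*25))/3 = (-4*(-3 + 100))/3 = (-4*97)/3 = (⅓)*(-388) = -388/3 ≈ -129.33)
G(l, d) = -388/3 + d + l (G(l, d) = (l + d) - 388/3 = (d + l) - 388/3 = -388/3 + d + l)
G(-8, -16)² = (-388/3 - 16 - 8)² = (-460/3)² = 211600/9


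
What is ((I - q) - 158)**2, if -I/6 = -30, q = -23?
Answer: 2025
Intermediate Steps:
I = 180 (I = -6*(-30) = 180)
((I - q) - 158)**2 = ((180 - 1*(-23)) - 158)**2 = ((180 + 23) - 158)**2 = (203 - 158)**2 = 45**2 = 2025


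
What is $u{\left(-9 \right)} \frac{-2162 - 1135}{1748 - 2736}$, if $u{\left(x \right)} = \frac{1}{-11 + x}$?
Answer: $- \frac{3297}{19760} \approx -0.16685$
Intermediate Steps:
$u{\left(-9 \right)} \frac{-2162 - 1135}{1748 - 2736} = \frac{\left(-2162 - 1135\right) \frac{1}{1748 - 2736}}{-11 - 9} = \frac{\left(-3297\right) \frac{1}{-988}}{-20} = - \frac{\left(-3297\right) \left(- \frac{1}{988}\right)}{20} = \left(- \frac{1}{20}\right) \frac{3297}{988} = - \frac{3297}{19760}$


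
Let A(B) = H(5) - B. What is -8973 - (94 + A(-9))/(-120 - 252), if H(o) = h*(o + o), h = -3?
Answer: -3337883/372 ≈ -8972.8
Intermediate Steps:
H(o) = -6*o (H(o) = -3*(o + o) = -6*o)
A(B) = -30 - B (A(B) = -6*5 - B = -30 - B)
-8973 - (94 + A(-9))/(-120 - 252) = -8973 - (94 + (-30 - 1*(-9)))/(-120 - 252) = -8973 - (94 + (-30 + 9))/(-372) = -8973 - (-1)*(94 - 21)/372 = -8973 - (-1)*73/372 = -8973 - 1*(-73/372) = -8973 + 73/372 = -3337883/372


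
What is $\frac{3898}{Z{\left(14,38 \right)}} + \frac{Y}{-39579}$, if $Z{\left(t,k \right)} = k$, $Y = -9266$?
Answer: $\frac{77315525}{752001} \approx 102.81$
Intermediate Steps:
$\frac{3898}{Z{\left(14,38 \right)}} + \frac{Y}{-39579} = \frac{3898}{38} - \frac{9266}{-39579} = 3898 \cdot \frac{1}{38} - - \frac{9266}{39579} = \frac{1949}{19} + \frac{9266}{39579} = \frac{77315525}{752001}$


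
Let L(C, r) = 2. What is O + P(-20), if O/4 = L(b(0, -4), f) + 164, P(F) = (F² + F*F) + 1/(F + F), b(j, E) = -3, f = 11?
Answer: 58559/40 ≈ 1464.0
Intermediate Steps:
P(F) = 1/(2*F) + 2*F² (P(F) = (F² + F²) + 1/(2*F) = 2*F² + 1/(2*F) = 1/(2*F) + 2*F²)
O = 664 (O = 4*(2 + 164) = 4*166 = 664)
O + P(-20) = 664 + (½)*(1 + 4*(-20)³)/(-20) = 664 + (½)*(-1/20)*(1 + 4*(-8000)) = 664 + (½)*(-1/20)*(1 - 32000) = 664 + (½)*(-1/20)*(-31999) = 664 + 31999/40 = 58559/40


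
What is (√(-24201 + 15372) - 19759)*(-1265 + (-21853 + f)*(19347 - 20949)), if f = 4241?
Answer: -557463808681 + 253918431*I*√109 ≈ -5.5746e+11 + 2.651e+9*I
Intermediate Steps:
(√(-24201 + 15372) - 19759)*(-1265 + (-21853 + f)*(19347 - 20949)) = (√(-24201 + 15372) - 19759)*(-1265 + (-21853 + 4241)*(19347 - 20949)) = (√(-8829) - 19759)*(-1265 - 17612*(-1602)) = (9*I*√109 - 19759)*(-1265 + 28214424) = (-19759 + 9*I*√109)*28213159 = -557463808681 + 253918431*I*√109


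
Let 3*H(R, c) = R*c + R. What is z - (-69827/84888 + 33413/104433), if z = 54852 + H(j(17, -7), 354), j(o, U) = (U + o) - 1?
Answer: 165238242699505/2955036168 ≈ 55918.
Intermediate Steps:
j(o, U) = -1 + U + o
H(R, c) = R/3 + R*c/3 (H(R, c) = (R*c + R)/3 = (R + R*c)/3 = R/3 + R*c/3)
z = 55917 (z = 54852 + (-1 - 7 + 17)*(1 + 354)/3 = 54852 + (⅓)*9*355 = 54852 + 1065 = 55917)
z - (-69827/84888 + 33413/104433) = 55917 - (-69827/84888 + 33413/104433) = 55917 - 1*(-1485293449/2955036168) = 55917 + 1485293449/2955036168 = 165238242699505/2955036168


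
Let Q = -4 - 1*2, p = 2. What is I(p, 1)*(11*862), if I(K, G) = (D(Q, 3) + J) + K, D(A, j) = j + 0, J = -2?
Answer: 28446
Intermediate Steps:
Q = -6 (Q = -4 - 2 = -6)
D(A, j) = j
I(K, G) = 1 + K (I(K, G) = (3 - 2) + K = 1 + K)
I(p, 1)*(11*862) = (1 + 2)*(11*862) = 3*9482 = 28446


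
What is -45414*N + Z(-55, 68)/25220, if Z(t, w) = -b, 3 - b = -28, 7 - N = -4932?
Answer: -5656839594151/25220 ≈ -2.2430e+8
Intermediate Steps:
N = 4939 (N = 7 - 1*(-4932) = 7 + 4932 = 4939)
b = 31 (b = 3 - 1*(-28) = 3 + 28 = 31)
Z(t, w) = -31 (Z(t, w) = -1*31 = -31)
-45414*N + Z(-55, 68)/25220 = -45414/(1/4939) - 31/25220 = -45414/1/4939 - 31*1/25220 = -45414*4939 - 31/25220 = -224299746 - 31/25220 = -5656839594151/25220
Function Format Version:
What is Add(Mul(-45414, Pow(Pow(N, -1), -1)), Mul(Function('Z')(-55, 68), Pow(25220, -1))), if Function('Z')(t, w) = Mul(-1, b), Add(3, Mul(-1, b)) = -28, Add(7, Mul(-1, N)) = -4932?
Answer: Rational(-5656839594151, 25220) ≈ -2.2430e+8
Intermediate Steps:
N = 4939 (N = Add(7, Mul(-1, -4932)) = Add(7, 4932) = 4939)
b = 31 (b = Add(3, Mul(-1, -28)) = Add(3, 28) = 31)
Function('Z')(t, w) = -31 (Function('Z')(t, w) = Mul(-1, 31) = -31)
Add(Mul(-45414, Pow(Pow(N, -1), -1)), Mul(Function('Z')(-55, 68), Pow(25220, -1))) = Add(Mul(-45414, Pow(Pow(4939, -1), -1)), Mul(-31, Pow(25220, -1))) = Add(Mul(-45414, Pow(Rational(1, 4939), -1)), Mul(-31, Rational(1, 25220))) = Add(Mul(-45414, 4939), Rational(-31, 25220)) = Add(-224299746, Rational(-31, 25220)) = Rational(-5656839594151, 25220)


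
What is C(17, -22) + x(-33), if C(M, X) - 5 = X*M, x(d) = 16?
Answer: -353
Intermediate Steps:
C(M, X) = 5 + M*X (C(M, X) = 5 + X*M = 5 + M*X)
C(17, -22) + x(-33) = (5 + 17*(-22)) + 16 = (5 - 374) + 16 = -369 + 16 = -353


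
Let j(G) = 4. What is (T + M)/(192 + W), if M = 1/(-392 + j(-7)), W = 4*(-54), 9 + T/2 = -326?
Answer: 259961/9312 ≈ 27.917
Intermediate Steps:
T = -670 (T = -18 + 2*(-326) = -18 - 652 = -670)
W = -216
M = -1/388 (M = 1/(-392 + 4) = 1/(-388) = -1/388 ≈ -0.0025773)
(T + M)/(192 + W) = (-670 - 1/388)/(192 - 216) = -259961/388/(-24) = -259961/388*(-1/24) = 259961/9312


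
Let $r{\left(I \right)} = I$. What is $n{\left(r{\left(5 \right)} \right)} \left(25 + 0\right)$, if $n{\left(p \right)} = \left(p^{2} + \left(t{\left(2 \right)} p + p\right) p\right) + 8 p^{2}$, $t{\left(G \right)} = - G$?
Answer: $5000$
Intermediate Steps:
$n{\left(p \right)} = 8 p^{2}$ ($n{\left(p \right)} = \left(p^{2} + \left(\left(-1\right) 2 p + p\right) p\right) + 8 p^{2} = \left(p^{2} + \left(- 2 p + p\right) p\right) + 8 p^{2} = \left(p^{2} + - p p\right) + 8 p^{2} = \left(p^{2} - p^{2}\right) + 8 p^{2} = 0 + 8 p^{2} = 8 p^{2}$)
$n{\left(r{\left(5 \right)} \right)} \left(25 + 0\right) = 8 \cdot 5^{2} \left(25 + 0\right) = 8 \cdot 25 \cdot 25 = 200 \cdot 25 = 5000$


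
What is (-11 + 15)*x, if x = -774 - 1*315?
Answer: -4356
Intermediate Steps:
x = -1089 (x = -774 - 315 = -1089)
(-11 + 15)*x = (-11 + 15)*(-1089) = 4*(-1089) = -4356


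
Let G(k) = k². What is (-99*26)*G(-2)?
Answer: -10296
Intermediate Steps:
(-99*26)*G(-2) = -99*26*(-2)² = -2574*4 = -10296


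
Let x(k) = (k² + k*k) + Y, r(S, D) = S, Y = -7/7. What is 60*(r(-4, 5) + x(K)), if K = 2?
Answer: 180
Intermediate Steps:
Y = -1 (Y = -7*⅐ = -1)
x(k) = -1 + 2*k² (x(k) = (k² + k*k) - 1 = (k² + k²) - 1 = 2*k² - 1 = -1 + 2*k²)
60*(r(-4, 5) + x(K)) = 60*(-4 + (-1 + 2*2²)) = 60*(-4 + (-1 + 2*4)) = 60*(-4 + (-1 + 8)) = 60*(-4 + 7) = 60*3 = 180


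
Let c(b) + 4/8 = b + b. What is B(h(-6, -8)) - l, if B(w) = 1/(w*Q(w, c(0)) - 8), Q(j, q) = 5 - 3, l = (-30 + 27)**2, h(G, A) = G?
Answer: -181/20 ≈ -9.0500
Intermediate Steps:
c(b) = -1/2 + 2*b (c(b) = -1/2 + (b + b) = -1/2 + 2*b)
l = 9 (l = (-3)**2 = 9)
Q(j, q) = 2
B(w) = 1/(-8 + 2*w) (B(w) = 1/(w*2 - 8) = 1/(2*w - 8) = 1/(-8 + 2*w))
B(h(-6, -8)) - l = 1/(2*(-4 - 6)) - 1*9 = (1/2)/(-10) - 9 = (1/2)*(-1/10) - 9 = -1/20 - 9 = -181/20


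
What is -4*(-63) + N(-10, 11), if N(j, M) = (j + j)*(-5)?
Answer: 352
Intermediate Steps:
N(j, M) = -10*j (N(j, M) = (2*j)*(-5) = -10*j)
-4*(-63) + N(-10, 11) = -4*(-63) - 10*(-10) = 252 + 100 = 352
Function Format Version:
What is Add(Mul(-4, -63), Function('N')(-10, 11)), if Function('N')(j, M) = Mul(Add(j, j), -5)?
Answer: 352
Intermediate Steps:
Function('N')(j, M) = Mul(-10, j) (Function('N')(j, M) = Mul(Mul(2, j), -5) = Mul(-10, j))
Add(Mul(-4, -63), Function('N')(-10, 11)) = Add(Mul(-4, -63), Mul(-10, -10)) = Add(252, 100) = 352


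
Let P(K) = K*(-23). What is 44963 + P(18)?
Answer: 44549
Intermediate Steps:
P(K) = -23*K
44963 + P(18) = 44963 - 23*18 = 44963 - 414 = 44549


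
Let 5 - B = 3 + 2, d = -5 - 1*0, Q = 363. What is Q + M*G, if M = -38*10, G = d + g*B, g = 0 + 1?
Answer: 2263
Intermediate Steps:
d = -5 (d = -5 + 0 = -5)
g = 1
B = 0 (B = 5 - (3 + 2) = 5 - 1*5 = 5 - 5 = 0)
G = -5 (G = -5 + 1*0 = -5 + 0 = -5)
M = -380
Q + M*G = 363 - 380*(-5) = 363 + 1900 = 2263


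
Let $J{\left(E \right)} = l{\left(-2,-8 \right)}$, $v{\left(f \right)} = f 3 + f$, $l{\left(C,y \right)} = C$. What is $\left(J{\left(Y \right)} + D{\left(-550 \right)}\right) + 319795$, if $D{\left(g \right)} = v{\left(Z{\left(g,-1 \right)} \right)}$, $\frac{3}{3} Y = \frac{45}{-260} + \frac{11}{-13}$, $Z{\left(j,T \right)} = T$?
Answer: $319789$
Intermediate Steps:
$Y = - \frac{53}{52}$ ($Y = \frac{45}{-260} + \frac{11}{-13} = 45 \left(- \frac{1}{260}\right) + 11 \left(- \frac{1}{13}\right) = - \frac{9}{52} - \frac{11}{13} = - \frac{53}{52} \approx -1.0192$)
$v{\left(f \right)} = 4 f$ ($v{\left(f \right)} = 3 f + f = 4 f$)
$J{\left(E \right)} = -2$
$D{\left(g \right)} = -4$ ($D{\left(g \right)} = 4 \left(-1\right) = -4$)
$\left(J{\left(Y \right)} + D{\left(-550 \right)}\right) + 319795 = \left(-2 - 4\right) + 319795 = -6 + 319795 = 319789$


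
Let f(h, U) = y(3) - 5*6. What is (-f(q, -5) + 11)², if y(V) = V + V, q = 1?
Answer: 1225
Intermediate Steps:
y(V) = 2*V
f(h, U) = -24 (f(h, U) = 2*3 - 5*6 = 6 - 30 = -24)
(-f(q, -5) + 11)² = (-1*(-24) + 11)² = (24 + 11)² = 35² = 1225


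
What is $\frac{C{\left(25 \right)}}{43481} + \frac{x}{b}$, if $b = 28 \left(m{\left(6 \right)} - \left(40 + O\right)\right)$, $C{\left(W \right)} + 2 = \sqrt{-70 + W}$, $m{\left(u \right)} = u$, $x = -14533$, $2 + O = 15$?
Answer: $\frac{631906741}{57220996} + \frac{3 i \sqrt{5}}{43481} \approx 11.043 + 0.00015428 i$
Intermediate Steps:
$O = 13$ ($O = -2 + 15 = 13$)
$C{\left(W \right)} = -2 + \sqrt{-70 + W}$
$b = -1316$ ($b = 28 \left(6 - 53\right) = 28 \left(-47\right) = -1316$)
$\frac{C{\left(25 \right)}}{43481} + \frac{x}{b} = \frac{-2 + \sqrt{-70 + 25}}{43481} - \frac{14533}{-1316} = \left(-2 + \sqrt{-45}\right) \frac{1}{43481} - - \frac{14533}{1316} = \left(-2 + 3 i \sqrt{5}\right) \frac{1}{43481} + \frac{14533}{1316} = \left(- \frac{2}{43481} + \frac{3 i \sqrt{5}}{43481}\right) + \frac{14533}{1316} = \frac{631906741}{57220996} + \frac{3 i \sqrt{5}}{43481}$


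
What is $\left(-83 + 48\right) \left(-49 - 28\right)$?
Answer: $2695$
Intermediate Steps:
$\left(-83 + 48\right) \left(-49 - 28\right) = - 35 \left(-49 - 28\right) = \left(-35\right) \left(-77\right) = 2695$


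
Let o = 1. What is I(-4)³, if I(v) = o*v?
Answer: -64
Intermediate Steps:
I(v) = v (I(v) = 1*v = v)
I(-4)³ = (-4)³ = -64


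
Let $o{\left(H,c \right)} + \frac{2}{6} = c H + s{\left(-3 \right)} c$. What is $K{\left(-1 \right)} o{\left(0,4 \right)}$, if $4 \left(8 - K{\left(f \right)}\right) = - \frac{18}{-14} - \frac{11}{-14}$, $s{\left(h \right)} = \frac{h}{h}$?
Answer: $\frac{4609}{168} \approx 27.435$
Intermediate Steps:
$s{\left(h \right)} = 1$
$o{\left(H,c \right)} = - \frac{1}{3} + c + H c$ ($o{\left(H,c \right)} = - \frac{1}{3} + \left(c H + 1 c\right) = - \frac{1}{3} + \left(H c + c\right) = - \frac{1}{3} + \left(c + H c\right) = - \frac{1}{3} + c + H c$)
$K{\left(f \right)} = \frac{419}{56}$ ($K{\left(f \right)} = 8 - \frac{- \frac{18}{-14} - \frac{11}{-14}}{4} = 8 - \frac{\left(-18\right) \left(- \frac{1}{14}\right) - - \frac{11}{14}}{4} = 8 - \frac{\frac{9}{7} + \frac{11}{14}}{4} = 8 - \frac{29}{56} = \frac{419}{56}$)
$K{\left(-1 \right)} o{\left(0,4 \right)} = \frac{419 \left(- \frac{1}{3} + 4 + 0 \cdot 4\right)}{56} = \frac{419 \left(- \frac{1}{3} + 4 + 0\right)}{56} = \frac{419}{56} \cdot \frac{11}{3} = \frac{4609}{168}$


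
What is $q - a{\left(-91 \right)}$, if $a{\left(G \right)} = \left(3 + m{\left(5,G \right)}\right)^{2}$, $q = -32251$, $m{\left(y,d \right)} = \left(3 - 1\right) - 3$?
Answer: $-32255$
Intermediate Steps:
$m{\left(y,d \right)} = -1$ ($m{\left(y,d \right)} = 2 - 3 = -1$)
$a{\left(G \right)} = 4$ ($a{\left(G \right)} = \left(3 - 1\right)^{2} = 2^{2} = 4$)
$q - a{\left(-91 \right)} = -32251 - 4 = -32255$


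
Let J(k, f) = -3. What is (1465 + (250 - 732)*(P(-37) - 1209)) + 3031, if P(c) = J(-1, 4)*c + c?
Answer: 551566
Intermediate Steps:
P(c) = -2*c (P(c) = -3*c + c = -2*c)
(1465 + (250 - 732)*(P(-37) - 1209)) + 3031 = (1465 + (250 - 732)*(-2*(-37) - 1209)) + 3031 = (1465 - 482*(74 - 1209)) + 3031 = (1465 - 482*(-1135)) + 3031 = (1465 + 547070) + 3031 = 548535 + 3031 = 551566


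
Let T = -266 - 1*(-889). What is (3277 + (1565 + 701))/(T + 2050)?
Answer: 5543/2673 ≈ 2.0737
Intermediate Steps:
T = 623 (T = -266 + 889 = 623)
(3277 + (1565 + 701))/(T + 2050) = (3277 + (1565 + 701))/(623 + 2050) = (3277 + 2266)/2673 = 5543*(1/2673) = 5543/2673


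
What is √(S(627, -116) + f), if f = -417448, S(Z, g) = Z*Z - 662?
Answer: I*√24981 ≈ 158.05*I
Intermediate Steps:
S(Z, g) = -662 + Z² (S(Z, g) = Z² - 662 = -662 + Z²)
√(S(627, -116) + f) = √((-662 + 627²) - 417448) = √((-662 + 393129) - 417448) = √(392467 - 417448) = √(-24981) = I*√24981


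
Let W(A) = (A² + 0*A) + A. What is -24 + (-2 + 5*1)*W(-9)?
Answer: 192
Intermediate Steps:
W(A) = A + A² (W(A) = (A² + 0) + A = A² + A = A + A²)
-24 + (-2 + 5*1)*W(-9) = -24 + (-2 + 5*1)*(-9*(1 - 9)) = -24 + (-2 + 5)*(-9*(-8)) = -24 + 3*72 = -24 + 216 = 192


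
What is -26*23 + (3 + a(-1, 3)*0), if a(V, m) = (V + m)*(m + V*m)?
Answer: -595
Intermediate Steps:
-26*23 + (3 + a(-1, 3)*0) = -26*23 + (3 + (3*(-1 + 3 + (-1)**2 - 1*3))*0) = -598 + (3 + (3*(-1 + 3 + 1 - 3))*0) = -598 + (3 + (3*0)*0) = -598 + (3 + 0*0) = -598 + (3 + 0) = -598 + 3 = -595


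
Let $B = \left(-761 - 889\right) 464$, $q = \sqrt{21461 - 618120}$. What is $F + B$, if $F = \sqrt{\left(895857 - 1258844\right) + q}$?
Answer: $-765600 + \sqrt{-362987 + i \sqrt{596659}} \approx -7.656 \cdot 10^{5} + 602.48 i$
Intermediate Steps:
$q = i \sqrt{596659}$ ($q = \sqrt{-596659} = i \sqrt{596659} \approx 772.44 i$)
$F = \sqrt{-362987 + i \sqrt{596659}}$ ($F = \sqrt{\left(895857 - 1258844\right) + i \sqrt{596659}} = \sqrt{-362987 + i \sqrt{596659}} \approx 0.641 + 602.48 i$)
$B = -765600$ ($B = \left(-1650\right) 464 = -765600$)
$F + B = \sqrt{-362987 + i \sqrt{596659}} - 765600 = -765600 + \sqrt{-362987 + i \sqrt{596659}}$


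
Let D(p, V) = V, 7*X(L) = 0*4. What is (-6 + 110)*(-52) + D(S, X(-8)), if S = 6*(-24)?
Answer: -5408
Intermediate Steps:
X(L) = 0 (X(L) = (0*4)/7 = (1/7)*0 = 0)
S = -144
(-6 + 110)*(-52) + D(S, X(-8)) = (-6 + 110)*(-52) + 0 = 104*(-52) + 0 = -5408 + 0 = -5408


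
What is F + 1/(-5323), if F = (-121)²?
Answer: 77934042/5323 ≈ 14641.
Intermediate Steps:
F = 14641
F + 1/(-5323) = 14641 + 1/(-5323) = 14641 - 1/5323 = 77934042/5323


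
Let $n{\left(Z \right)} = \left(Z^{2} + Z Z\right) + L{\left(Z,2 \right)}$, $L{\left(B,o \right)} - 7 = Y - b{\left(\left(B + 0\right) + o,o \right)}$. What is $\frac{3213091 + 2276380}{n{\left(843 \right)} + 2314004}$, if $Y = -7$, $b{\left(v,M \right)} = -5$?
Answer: $\frac{5489471}{3735307} \approx 1.4696$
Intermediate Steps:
$L{\left(B,o \right)} = 5$ ($L{\left(B,o \right)} = 7 - 2 = 5$)
$n{\left(Z \right)} = 5 + 2 Z^{2}$ ($n{\left(Z \right)} = \left(Z^{2} + Z Z\right) + 5 = \left(Z^{2} + Z^{2}\right) + 5 = 2 Z^{2} + 5 = 5 + 2 Z^{2}$)
$\frac{3213091 + 2276380}{n{\left(843 \right)} + 2314004} = \frac{3213091 + 2276380}{\left(5 + 2 \cdot 843^{2}\right) + 2314004} = \frac{5489471}{\left(5 + 2 \cdot 710649\right) + 2314004} = \frac{5489471}{\left(5 + 1421298\right) + 2314004} = \frac{5489471}{1421303 + 2314004} = \frac{5489471}{3735307}$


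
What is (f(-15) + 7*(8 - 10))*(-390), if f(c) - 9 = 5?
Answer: 0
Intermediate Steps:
f(c) = 14 (f(c) = 9 + 5 = 14)
(f(-15) + 7*(8 - 10))*(-390) = (14 + 7*(8 - 10))*(-390) = (14 + 7*(-2))*(-390) = (14 - 14)*(-390) = 0*(-390) = 0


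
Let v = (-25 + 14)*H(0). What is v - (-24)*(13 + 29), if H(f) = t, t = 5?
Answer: 953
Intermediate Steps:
H(f) = 5
v = -55 (v = (-25 + 14)*5 = -11*5 = -55)
v - (-24)*(13 + 29) = -55 - (-24)*(13 + 29) = -55 - (-24)*42 = -55 - 1*(-1008) = -55 + 1008 = 953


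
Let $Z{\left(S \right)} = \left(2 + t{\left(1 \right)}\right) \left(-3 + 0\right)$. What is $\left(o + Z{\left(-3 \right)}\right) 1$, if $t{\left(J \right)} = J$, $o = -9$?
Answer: $-18$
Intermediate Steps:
$Z{\left(S \right)} = -9$ ($Z{\left(S \right)} = \left(2 + 1\right) \left(-3 + 0\right) = 3 \left(-3\right) = -9$)
$\left(o + Z{\left(-3 \right)}\right) 1 = \left(-9 - 9\right) 1 = \left(-18\right) 1 = -18$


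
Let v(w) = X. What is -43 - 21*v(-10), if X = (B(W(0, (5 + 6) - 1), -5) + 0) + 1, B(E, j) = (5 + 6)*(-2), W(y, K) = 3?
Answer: 398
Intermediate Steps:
B(E, j) = -22 (B(E, j) = 11*(-2) = -22)
X = -21 (X = (-22 + 0) + 1 = -22 + 1 = -21)
v(w) = -21
-43 - 21*v(-10) = -43 - 21*(-21) = -43 + 441 = 398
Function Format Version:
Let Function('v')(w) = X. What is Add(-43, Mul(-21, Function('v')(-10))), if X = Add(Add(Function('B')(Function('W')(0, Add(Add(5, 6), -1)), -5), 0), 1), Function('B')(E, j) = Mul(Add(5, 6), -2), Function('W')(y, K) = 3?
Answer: 398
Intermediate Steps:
Function('B')(E, j) = -22 (Function('B')(E, j) = Mul(11, -2) = -22)
X = -21 (X = Add(Add(-22, 0), 1) = Add(-22, 1) = -21)
Function('v')(w) = -21
Add(-43, Mul(-21, Function('v')(-10))) = Add(-43, Mul(-21, -21)) = Add(-43, 441) = 398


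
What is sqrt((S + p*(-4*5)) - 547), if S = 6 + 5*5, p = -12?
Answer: 2*I*sqrt(69) ≈ 16.613*I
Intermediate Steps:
S = 31 (S = 6 + 25 = 31)
sqrt((S + p*(-4*5)) - 547) = sqrt((31 - (-48)*5) - 547) = sqrt((31 - 12*(-20)) - 547) = sqrt((31 + 240) - 547) = sqrt(271 - 547) = sqrt(-276) = 2*I*sqrt(69)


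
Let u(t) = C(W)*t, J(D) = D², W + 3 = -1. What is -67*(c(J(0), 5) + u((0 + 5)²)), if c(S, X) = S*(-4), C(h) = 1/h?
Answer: 1675/4 ≈ 418.75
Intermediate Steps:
W = -4 (W = -3 - 1 = -4)
C(h) = 1/h
u(t) = -t/4 (u(t) = t/(-4) = -t/4)
c(S, X) = -4*S
-67*(c(J(0), 5) + u((0 + 5)²)) = -67*(-4*0² - (0 + 5)²/4) = -67*(-4*0 - ¼*5²) = -67*(0 - ¼*25) = -67*(0 - 25/4) = -67*(-25/4) = 1675/4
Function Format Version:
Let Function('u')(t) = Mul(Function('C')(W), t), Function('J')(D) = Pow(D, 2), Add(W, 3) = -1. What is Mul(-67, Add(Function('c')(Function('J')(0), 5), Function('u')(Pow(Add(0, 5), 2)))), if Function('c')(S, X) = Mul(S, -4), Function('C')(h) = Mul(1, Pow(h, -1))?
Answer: Rational(1675, 4) ≈ 418.75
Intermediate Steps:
W = -4 (W = Add(-3, -1) = -4)
Function('C')(h) = Pow(h, -1)
Function('u')(t) = Mul(Rational(-1, 4), t) (Function('u')(t) = Mul(Pow(-4, -1), t) = Mul(Rational(-1, 4), t))
Function('c')(S, X) = Mul(-4, S)
Mul(-67, Add(Function('c')(Function('J')(0), 5), Function('u')(Pow(Add(0, 5), 2)))) = Mul(-67, Add(Mul(-4, Pow(0, 2)), Mul(Rational(-1, 4), Pow(Add(0, 5), 2)))) = Mul(-67, Add(Mul(-4, 0), Mul(Rational(-1, 4), Pow(5, 2)))) = Mul(-67, Add(0, Mul(Rational(-1, 4), 25))) = Mul(-67, Add(0, Rational(-25, 4))) = Mul(-67, Rational(-25, 4)) = Rational(1675, 4)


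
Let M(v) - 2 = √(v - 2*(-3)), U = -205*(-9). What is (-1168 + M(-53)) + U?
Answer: 679 + I*√47 ≈ 679.0 + 6.8557*I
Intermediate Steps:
U = 1845
M(v) = 2 + √(6 + v) (M(v) = 2 + √(v - 2*(-3)) = 2 + √(v + 6) = 2 + √(6 + v))
(-1168 + M(-53)) + U = (-1168 + (2 + √(6 - 53))) + 1845 = (-1168 + (2 + √(-47))) + 1845 = (-1168 + (2 + I*√47)) + 1845 = (-1166 + I*√47) + 1845 = 679 + I*√47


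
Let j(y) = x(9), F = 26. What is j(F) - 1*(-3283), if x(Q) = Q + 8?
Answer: 3300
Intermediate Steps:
x(Q) = 8 + Q
j(y) = 17 (j(y) = 8 + 9 = 17)
j(F) - 1*(-3283) = 17 - 1*(-3283) = 17 + 3283 = 3300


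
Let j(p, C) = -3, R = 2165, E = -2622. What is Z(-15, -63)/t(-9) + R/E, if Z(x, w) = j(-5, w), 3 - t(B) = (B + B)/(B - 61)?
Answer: -80525/41952 ≈ -1.9195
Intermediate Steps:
t(B) = 3 - 2*B/(-61 + B) (t(B) = 3 - (B + B)/(B - 61) = 3 - 2*B/(-61 + B))
Z(x, w) = -3
Z(-15, -63)/t(-9) + R/E = -3*(-61 - 9)/(-183 - 9) + 2165/(-2622) = -3/(-192/(-70)) + 2165*(-1/2622) = -3/((-1/70*(-192))) - 2165/2622 = -3/96/35 - 2165/2622 = -3*35/96 - 2165/2622 = -35/32 - 2165/2622 = -80525/41952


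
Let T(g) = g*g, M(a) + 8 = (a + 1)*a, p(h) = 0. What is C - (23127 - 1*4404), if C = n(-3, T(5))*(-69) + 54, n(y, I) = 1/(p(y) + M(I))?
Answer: -3995189/214 ≈ -18669.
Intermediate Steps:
M(a) = -8 + a*(1 + a) (M(a) = -8 + (a + 1)*a = -8 + (1 + a)*a = -8 + a*(1 + a))
T(g) = g²
n(y, I) = 1/(-8 + I + I²) (n(y, I) = 1/(0 + (-8 + I + I²)) = 1/(-8 + I + I²))
C = 11533/214 (C = -69/(-8 + 5² + (5²)²) + 54 = -69/(-8 + 25 + 25²) + 54 = -69/(-8 + 25 + 625) + 54 = -69/642 + 54 = (1/642)*(-69) + 54 = -23/214 + 54 = 11533/214 ≈ 53.893)
C - (23127 - 1*4404) = 11533/214 - (23127 - 1*4404) = 11533/214 - (23127 - 4404) = 11533/214 - 1*18723 = 11533/214 - 18723 = -3995189/214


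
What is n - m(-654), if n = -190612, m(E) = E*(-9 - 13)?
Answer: -205000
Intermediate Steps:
m(E) = -22*E (m(E) = E*(-22) = -22*E)
n - m(-654) = -190612 - (-22)*(-654) = -190612 - 1*14388 = -190612 - 14388 = -205000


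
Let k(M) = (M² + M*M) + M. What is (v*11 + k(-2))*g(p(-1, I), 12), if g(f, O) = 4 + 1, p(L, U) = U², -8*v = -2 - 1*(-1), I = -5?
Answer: 295/8 ≈ 36.875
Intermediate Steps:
v = ⅛ (v = -(-2 - 1*(-1))/8 = -(-2 + 1)/8 = -⅛*(-1) = ⅛ ≈ 0.12500)
g(f, O) = 5
k(M) = M + 2*M² (k(M) = (M² + M²) + M = 2*M² + M = M + 2*M²)
(v*11 + k(-2))*g(p(-1, I), 12) = ((⅛)*11 - 2*(1 + 2*(-2)))*5 = (11/8 - 2*(1 - 4))*5 = (11/8 - 2*(-3))*5 = (11/8 + 6)*5 = (59/8)*5 = 295/8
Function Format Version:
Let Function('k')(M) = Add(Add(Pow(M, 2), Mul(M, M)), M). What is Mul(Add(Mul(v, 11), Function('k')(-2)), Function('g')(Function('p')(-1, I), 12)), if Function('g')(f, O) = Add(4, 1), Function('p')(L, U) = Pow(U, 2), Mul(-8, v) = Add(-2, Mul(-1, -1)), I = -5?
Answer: Rational(295, 8) ≈ 36.875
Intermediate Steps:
v = Rational(1, 8) (v = Mul(Rational(-1, 8), Add(-2, Mul(-1, -1))) = Mul(Rational(-1, 8), Add(-2, 1)) = Mul(Rational(-1, 8), -1) = Rational(1, 8) ≈ 0.12500)
Function('g')(f, O) = 5
Function('k')(M) = Add(M, Mul(2, Pow(M, 2))) (Function('k')(M) = Add(Add(Pow(M, 2), Pow(M, 2)), M) = Add(Mul(2, Pow(M, 2)), M) = Add(M, Mul(2, Pow(M, 2))))
Mul(Add(Mul(v, 11), Function('k')(-2)), Function('g')(Function('p')(-1, I), 12)) = Mul(Add(Mul(Rational(1, 8), 11), Mul(-2, Add(1, Mul(2, -2)))), 5) = Mul(Add(Rational(11, 8), Mul(-2, Add(1, -4))), 5) = Mul(Add(Rational(11, 8), Mul(-2, -3)), 5) = Mul(Add(Rational(11, 8), 6), 5) = Mul(Rational(59, 8), 5) = Rational(295, 8)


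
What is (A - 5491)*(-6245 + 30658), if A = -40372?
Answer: -1119653419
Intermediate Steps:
(A - 5491)*(-6245 + 30658) = (-40372 - 5491)*(-6245 + 30658) = -45863*24413 = -1119653419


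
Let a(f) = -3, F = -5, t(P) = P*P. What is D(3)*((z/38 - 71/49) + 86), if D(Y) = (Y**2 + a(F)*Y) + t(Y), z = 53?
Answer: 1440279/1862 ≈ 773.51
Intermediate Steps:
t(P) = P**2
D(Y) = -3*Y + 2*Y**2 (D(Y) = (Y**2 - 3*Y) + Y**2 = -3*Y + 2*Y**2)
D(3)*((z/38 - 71/49) + 86) = (3*(-3 + 2*3))*((53/38 - 71/49) + 86) = (3*(-3 + 6))*((53*(1/38) - 71*1/49) + 86) = (3*3)*((53/38 - 71/49) + 86) = 9*(-101/1862 + 86) = 9*(160031/1862) = 1440279/1862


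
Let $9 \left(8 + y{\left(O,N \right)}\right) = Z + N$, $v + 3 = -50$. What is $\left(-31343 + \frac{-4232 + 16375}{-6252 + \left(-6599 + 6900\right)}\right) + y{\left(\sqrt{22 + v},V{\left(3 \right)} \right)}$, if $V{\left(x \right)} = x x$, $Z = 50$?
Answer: $- \frac{1678886387}{53559} \approx -31347.0$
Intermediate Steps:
$v = -53$ ($v = -3 - 50 = -53$)
$V{\left(x \right)} = x^{2}$
$y{\left(O,N \right)} = - \frac{22}{9} + \frac{N}{9}$ ($y{\left(O,N \right)} = -8 + \frac{50 + N}{9} = -8 + \left(\frac{50}{9} + \frac{N}{9}\right) = - \frac{22}{9} + \frac{N}{9}$)
$\left(-31343 + \frac{-4232 + 16375}{-6252 + \left(-6599 + 6900\right)}\right) + y{\left(\sqrt{22 + v},V{\left(3 \right)} \right)} = \left(-31343 + \frac{-4232 + 16375}{-6252 + \left(-6599 + 6900\right)}\right) - \left(\frac{22}{9} - \frac{3^{2}}{9}\right) = \left(-31343 + \frac{12143}{-6252 + 301}\right) + \left(- \frac{22}{9} + \frac{1}{9} \cdot 9\right) = \left(-31343 + \frac{12143}{-5951}\right) + \left(- \frac{22}{9} + 1\right) = \left(-31343 + 12143 \left(- \frac{1}{5951}\right)\right) - \frac{13}{9} = \left(-31343 - \frac{12143}{5951}\right) - \frac{13}{9} = - \frac{186534336}{5951} - \frac{13}{9} = - \frac{1678886387}{53559}$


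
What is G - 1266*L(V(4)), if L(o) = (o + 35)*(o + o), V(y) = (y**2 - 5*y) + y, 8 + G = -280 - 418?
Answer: -706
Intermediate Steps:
G = -706 (G = -8 + (-280 - 418) = -8 - 698 = -706)
V(y) = y**2 - 4*y
L(o) = 2*o*(35 + o) (L(o) = (35 + o)*(2*o) = 2*o*(35 + o))
G - 1266*L(V(4)) = -706 - 2532*4*(-4 + 4)*(35 + 4*(-4 + 4)) = -706 - 2532*4*0*(35 + 4*0) = -706 - 2532*0*(35 + 0) = -706 - 2532*0*35 = -706 - 1266*0 = -706 + 0 = -706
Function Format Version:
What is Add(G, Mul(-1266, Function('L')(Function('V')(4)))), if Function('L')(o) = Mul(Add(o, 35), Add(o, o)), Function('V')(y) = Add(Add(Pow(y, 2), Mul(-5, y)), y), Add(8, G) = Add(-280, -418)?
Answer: -706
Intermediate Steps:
G = -706 (G = Add(-8, Add(-280, -418)) = Add(-8, -698) = -706)
Function('V')(y) = Add(Pow(y, 2), Mul(-4, y))
Function('L')(o) = Mul(2, o, Add(35, o)) (Function('L')(o) = Mul(Add(35, o), Mul(2, o)) = Mul(2, o, Add(35, o)))
Add(G, Mul(-1266, Function('L')(Function('V')(4)))) = Add(-706, Mul(-1266, Mul(2, Mul(4, Add(-4, 4)), Add(35, Mul(4, Add(-4, 4)))))) = Add(-706, Mul(-1266, Mul(2, Mul(4, 0), Add(35, Mul(4, 0))))) = Add(-706, Mul(-1266, Mul(2, 0, Add(35, 0)))) = Add(-706, Mul(-1266, Mul(2, 0, 35))) = Add(-706, Mul(-1266, 0)) = Add(-706, 0) = -706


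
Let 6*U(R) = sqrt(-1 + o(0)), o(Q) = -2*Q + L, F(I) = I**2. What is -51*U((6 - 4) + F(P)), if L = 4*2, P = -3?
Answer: -17*sqrt(7)/2 ≈ -22.489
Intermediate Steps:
L = 8
o(Q) = 8 - 2*Q (o(Q) = -2*Q + 8 = 8 - 2*Q)
U(R) = sqrt(7)/6 (U(R) = sqrt(-1 + (8 - 2*0))/6 = sqrt(-1 + (8 + 0))/6 = sqrt(-1 + 8)/6 = sqrt(7)/6)
-51*U((6 - 4) + F(P)) = -17*sqrt(7)/2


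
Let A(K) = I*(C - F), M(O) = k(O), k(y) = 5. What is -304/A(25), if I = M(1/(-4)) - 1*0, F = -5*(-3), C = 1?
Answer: 152/35 ≈ 4.3429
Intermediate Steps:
F = 15
M(O) = 5
I = 5 (I = 5 - 1*0 = 5 + 0 = 5)
A(K) = -70 (A(K) = 5*(1 - 1*15) = 5*(1 - 15) = 5*(-14) = -70)
-304/A(25) = -304/(-70) = -304*(-1/70) = 152/35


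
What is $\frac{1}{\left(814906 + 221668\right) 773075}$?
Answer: $\frac{1}{801349445050} \approx 1.2479 \cdot 10^{-12}$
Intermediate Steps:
$\frac{1}{\left(814906 + 221668\right) 773075} = \frac{1}{1036574} \cdot \frac{1}{773075} = \frac{1}{801349445050}$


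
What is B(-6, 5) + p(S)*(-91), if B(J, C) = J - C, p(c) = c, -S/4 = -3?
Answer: -1103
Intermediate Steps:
S = 12 (S = -4*(-3) = 12)
B(-6, 5) + p(S)*(-91) = (-6 - 1*5) + 12*(-91) = (-6 - 5) - 1092 = -11 - 1092 = -1103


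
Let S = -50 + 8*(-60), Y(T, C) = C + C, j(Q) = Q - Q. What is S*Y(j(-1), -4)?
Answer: 4240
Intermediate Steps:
j(Q) = 0
Y(T, C) = 2*C
S = -530 (S = -50 - 480 = -530)
S*Y(j(-1), -4) = -1060*(-4) = -530*(-8) = 4240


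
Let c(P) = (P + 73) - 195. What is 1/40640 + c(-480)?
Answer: -24465279/40640 ≈ -602.00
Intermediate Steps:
c(P) = -122 + P (c(P) = (73 + P) - 195 = -122 + P)
1/40640 + c(-480) = 1/40640 + (-122 - 480) = 1/40640 - 602 = -24465279/40640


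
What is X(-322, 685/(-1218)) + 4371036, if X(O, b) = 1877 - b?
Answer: 5326208719/1218 ≈ 4.3729e+6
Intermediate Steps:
X(-322, 685/(-1218)) + 4371036 = (1877 - 685/(-1218)) + 4371036 = (1877 - 685*(-1)/1218) + 4371036 = (1877 - 1*(-685/1218)) + 4371036 = (1877 + 685/1218) + 4371036 = 2286871/1218 + 4371036 = 5326208719/1218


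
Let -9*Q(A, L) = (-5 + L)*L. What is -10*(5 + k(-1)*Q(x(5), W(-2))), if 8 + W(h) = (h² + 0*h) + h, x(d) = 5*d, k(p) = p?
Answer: -370/3 ≈ -123.33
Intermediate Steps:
W(h) = -8 + h + h² (W(h) = -8 + ((h² + 0*h) + h) = -8 + ((h² + 0) + h) = -8 + (h² + h) = -8 + (h + h²) = -8 + h + h²)
Q(A, L) = -L*(-5 + L)/9 (Q(A, L) = -(-5 + L)*L/9 = -L*(-5 + L)/9)
-10*(5 + k(-1)*Q(x(5), W(-2))) = -10*(5 - (-8 - 2 + (-2)²)*(5 - (-8 - 2 + (-2)²))/9) = -10*(5 - (-8 - 2 + 4)*(5 - (-8 - 2 + 4))/9) = -10*(5 - (-6)*(5 - 1*(-6))/9) = -10*(5 - (-6)*(5 + 6)/9) = -10*(5 - (-6)*11/9) = -10*(5 - 1*(-22/3)) = -10*(5 + 22/3) = -10*37/3 = -370/3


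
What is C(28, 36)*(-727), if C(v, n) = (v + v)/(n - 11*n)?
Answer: 5089/45 ≈ 113.09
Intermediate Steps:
C(v, n) = -v/(5*n) (C(v, n) = (2*v)/((-10*n)) = (2*v)*(-1/(10*n)) = -v/(5*n))
C(28, 36)*(-727) = -⅕*28/36*(-727) = -⅕*28*1/36*(-727) = -7/45*(-727) = 5089/45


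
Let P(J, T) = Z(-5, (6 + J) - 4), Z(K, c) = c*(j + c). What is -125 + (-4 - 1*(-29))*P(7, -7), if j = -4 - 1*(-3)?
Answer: 1675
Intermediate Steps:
j = -1 (j = -4 + 3 = -1)
Z(K, c) = c*(-1 + c)
P(J, T) = (1 + J)*(2 + J) (P(J, T) = ((6 + J) - 4)*(-1 + ((6 + J) - 4)) = (2 + J)*(-1 + (2 + J)) = (2 + J)*(1 + J) = (1 + J)*(2 + J))
-125 + (-4 - 1*(-29))*P(7, -7) = -125 + (-4 - 1*(-29))*((1 + 7)*(2 + 7)) = -125 + (-4 + 29)*(8*9) = -125 + 25*72 = -125 + 1800 = 1675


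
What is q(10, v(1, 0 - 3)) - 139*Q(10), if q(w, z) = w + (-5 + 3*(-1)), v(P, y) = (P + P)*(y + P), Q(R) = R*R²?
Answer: -138998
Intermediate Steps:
Q(R) = R³
v(P, y) = 2*P*(P + y) (v(P, y) = (2*P)*(P + y) = 2*P*(P + y))
q(w, z) = -8 + w (q(w, z) = w + (-5 - 3) = w - 8 = -8 + w)
q(10, v(1, 0 - 3)) - 139*Q(10) = (-8 + 10) - 139*10³ = 2 - 139*1000 = 2 - 139000 = -138998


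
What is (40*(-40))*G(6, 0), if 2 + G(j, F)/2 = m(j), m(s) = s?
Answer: -12800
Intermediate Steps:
G(j, F) = -4 + 2*j
(40*(-40))*G(6, 0) = (40*(-40))*(-4 + 2*6) = -1600*(-4 + 12) = -1600*8 = -12800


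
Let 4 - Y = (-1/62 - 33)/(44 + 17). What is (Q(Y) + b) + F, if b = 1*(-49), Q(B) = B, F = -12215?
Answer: -46365273/3782 ≈ -12259.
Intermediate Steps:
Y = 17175/3782 (Y = 4 - (-1/62 - 33)/(44 + 17) = 4 - (-1*1/62 - 33)/61 = 4 - (-1/62 - 33)/61 = 4 - (-2047)/(62*61) = 4 - 1*(-2047/3782) = 4 + 2047/3782 = 17175/3782 ≈ 4.5412)
b = -49
(Q(Y) + b) + F = (17175/3782 - 49) - 12215 = -168143/3782 - 12215 = -46365273/3782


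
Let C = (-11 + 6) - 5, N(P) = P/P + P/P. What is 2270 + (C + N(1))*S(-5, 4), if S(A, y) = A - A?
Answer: 2270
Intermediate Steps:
S(A, y) = 0
N(P) = 2 (N(P) = 1 + 1 = 2)
C = -10 (C = -5 - 5 = -10)
2270 + (C + N(1))*S(-5, 4) = 2270 + (-10 + 2)*0 = 2270 - 8*0 = 2270 + 0 = 2270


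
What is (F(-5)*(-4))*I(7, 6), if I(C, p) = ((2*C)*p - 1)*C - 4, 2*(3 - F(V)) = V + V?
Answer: -18464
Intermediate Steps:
F(V) = 3 - V (F(V) = 3 - (V + V)/2 = 3 - V)
I(C, p) = -4 + C*(-1 + 2*C*p) (I(C, p) = (2*C*p - 1)*C - 4 = (-1 + 2*C*p)*C - 4 = C*(-1 + 2*C*p) - 4 = -4 + C*(-1 + 2*C*p))
(F(-5)*(-4))*I(7, 6) = ((3 - 1*(-5))*(-4))*(-4 - 1*7 + 2*6*7²) = ((3 + 5)*(-4))*(-4 - 7 + 2*6*49) = (8*(-4))*(-4 - 7 + 588) = -32*577 = -18464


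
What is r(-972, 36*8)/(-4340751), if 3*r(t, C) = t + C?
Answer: 76/1446917 ≈ 5.2525e-5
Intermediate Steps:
r(t, C) = C/3 + t/3 (r(t, C) = (t + C)/3 = (C + t)/3 = C/3 + t/3)
r(-972, 36*8)/(-4340751) = ((36*8)/3 + (⅓)*(-972))/(-4340751) = ((⅓)*288 - 324)*(-1/4340751) = (96 - 324)*(-1/4340751) = -228*(-1/4340751) = 76/1446917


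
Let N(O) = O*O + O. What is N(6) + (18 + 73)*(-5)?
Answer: -413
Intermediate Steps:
N(O) = O + O**2 (N(O) = O**2 + O = O + O**2)
N(6) + (18 + 73)*(-5) = 6*(1 + 6) + (18 + 73)*(-5) = 6*7 + 91*(-5) = 42 - 455 = -413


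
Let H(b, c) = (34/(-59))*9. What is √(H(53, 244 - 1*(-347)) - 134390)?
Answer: 2*I*√116957411/59 ≈ 366.6*I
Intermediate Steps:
H(b, c) = -306/59 (H(b, c) = (34*(-1/59))*9 = -34/59*9 = -306/59)
√(H(53, 244 - 1*(-347)) - 134390) = √(-306/59 - 134390) = √(-7929316/59) = 2*I*√116957411/59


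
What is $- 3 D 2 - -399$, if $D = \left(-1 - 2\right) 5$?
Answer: $489$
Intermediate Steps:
$D = -15$ ($D = \left(-3\right) 5 = -15$)
$- 3 D 2 - -399 = \left(-3\right) \left(-15\right) 2 - -399 = 45 \cdot 2 + 399 = 90 + 399 = 489$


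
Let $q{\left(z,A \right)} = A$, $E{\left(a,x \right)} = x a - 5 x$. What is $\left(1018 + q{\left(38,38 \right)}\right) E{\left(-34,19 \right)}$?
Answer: $-782496$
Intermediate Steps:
$E{\left(a,x \right)} = - 5 x + a x$ ($E{\left(a,x \right)} = a x - 5 x = - 5 x + a x$)
$\left(1018 + q{\left(38,38 \right)}\right) E{\left(-34,19 \right)} = \left(1018 + 38\right) 19 \left(-5 - 34\right) = 1056 \cdot 19 \left(-39\right) = 1056 \left(-741\right) = -782496$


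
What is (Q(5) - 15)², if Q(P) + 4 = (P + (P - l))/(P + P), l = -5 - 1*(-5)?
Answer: 324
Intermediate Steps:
l = 0 (l = -5 + 5 = 0)
Q(P) = -3 (Q(P) = -4 + (P + (P - 1*0))/(P + P) = -4 + (P + (P + 0))/((2*P)) = -4 + (P + P)*(1/(2*P)) = -4 + (2*P)*(1/(2*P)) = -4 + 1 = -3)
(Q(5) - 15)² = (-3 - 15)² = (-18)² = 324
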